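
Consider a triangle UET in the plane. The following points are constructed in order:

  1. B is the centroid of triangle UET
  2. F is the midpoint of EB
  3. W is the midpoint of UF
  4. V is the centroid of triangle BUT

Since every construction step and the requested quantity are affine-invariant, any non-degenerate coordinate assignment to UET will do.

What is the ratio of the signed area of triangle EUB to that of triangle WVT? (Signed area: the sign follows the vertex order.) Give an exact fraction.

[EUB]:[WVT] = 4

Choose coordinates U = (0, 0), E = (1, 0), T = (0, 1).
1. B is the centroid of triangle UET ⇒ B = (1/3, 1/3)
2. F is the midpoint of EB ⇒ F = (2/3, 1/6)
3. W is the midpoint of UF ⇒ W = (1/3, 1/12)
4. V is the centroid of triangle BUT ⇒ V = (1/9, 4/9)
2·[EUB] = -1/3, 2·[WVT] = -1/12
[EUB]:[WVT] = -1/3:-1/12 = 4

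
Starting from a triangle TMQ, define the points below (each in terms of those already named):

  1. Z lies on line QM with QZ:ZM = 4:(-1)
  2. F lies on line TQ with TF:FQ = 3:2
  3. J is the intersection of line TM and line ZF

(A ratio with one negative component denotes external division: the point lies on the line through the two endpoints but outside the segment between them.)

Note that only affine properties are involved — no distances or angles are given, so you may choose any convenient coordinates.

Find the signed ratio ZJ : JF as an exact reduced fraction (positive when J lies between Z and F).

ZJ:JF = 5/9

Work in coordinates with T = (0, 0), M = (1, 0), Q = (0, 1).
1. Z lies on line QM with QZ:ZM = 4:(-1) ⇒ Z = (4/3, -1/3)
2. F lies on line TQ with TF:FQ = 3:2 ⇒ F = (0, 3/5)
3. J is the intersection of line TM and line ZF ⇒ J = (6/7, 0)
J = Z + t·(F−Z) with t = 5/14, so ZJ:JF = t:(1−t) = 5/14:9/14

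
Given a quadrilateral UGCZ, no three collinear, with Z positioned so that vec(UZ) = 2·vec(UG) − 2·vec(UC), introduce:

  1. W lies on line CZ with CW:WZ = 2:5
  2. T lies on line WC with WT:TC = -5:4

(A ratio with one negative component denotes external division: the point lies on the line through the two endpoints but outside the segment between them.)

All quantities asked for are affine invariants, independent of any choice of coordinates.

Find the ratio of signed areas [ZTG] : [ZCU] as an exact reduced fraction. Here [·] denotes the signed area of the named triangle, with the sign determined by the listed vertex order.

[ZTG]:[ZCU] = -15/14

Work in coordinates with U = (0, 0), G = (1, 0), C = (0, 1), Z = (2, -2).
1. W lies on line CZ with CW:WZ = 2:5 ⇒ W = (4/7, 1/7)
2. T lies on line WC with WT:TC = -5:4 ⇒ T = (-16/7, 31/7)
2·[ZTG] = -15/7, 2·[ZCU] = 2
[ZTG]:[ZCU] = -15/7:2 = -15/14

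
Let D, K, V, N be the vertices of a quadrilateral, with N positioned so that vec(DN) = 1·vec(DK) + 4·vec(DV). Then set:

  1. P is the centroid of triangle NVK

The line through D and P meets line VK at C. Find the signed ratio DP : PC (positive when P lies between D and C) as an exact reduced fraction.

DP:PC = -7/4

Set D = (0, 0), K = (1, 0), V = (0, 1), N = (1, 4); any affine frame gives the same invariant.
1. P is the centroid of triangle NVK ⇒ P = (2/3, 5/3)
line DP meets VK at C = (2/7, 5/7)
P = D + t·(C−D) with t = 7/3, so DP:PC = 7/3:-4/3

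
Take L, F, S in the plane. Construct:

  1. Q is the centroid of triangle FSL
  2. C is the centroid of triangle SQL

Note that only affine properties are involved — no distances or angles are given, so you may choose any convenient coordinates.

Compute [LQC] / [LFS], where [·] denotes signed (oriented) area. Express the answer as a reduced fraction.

Work in coordinates with L = (0, 0), F = (1, 0), S = (0, 1).
1. Q is the centroid of triangle FSL ⇒ Q = (1/3, 1/3)
2. C is the centroid of triangle SQL ⇒ C = (1/9, 4/9)
2·[LQC] = 1/9, 2·[LFS] = 1
[LQC]:[LFS] = 1/9:1 = 1/9

[LQC]:[LFS] = 1/9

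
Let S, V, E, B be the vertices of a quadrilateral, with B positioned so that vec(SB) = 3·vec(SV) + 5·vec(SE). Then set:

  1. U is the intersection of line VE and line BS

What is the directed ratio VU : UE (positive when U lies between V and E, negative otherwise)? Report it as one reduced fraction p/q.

VU:UE = 5/3

Choose coordinates S = (0, 0), V = (1, 0), E = (0, 1), B = (3, 5).
1. U is the intersection of line VE and line BS ⇒ U = (3/8, 5/8)
U = V + t·(E−V) with t = 5/8, so VU:UE = t:(1−t) = 5/8:3/8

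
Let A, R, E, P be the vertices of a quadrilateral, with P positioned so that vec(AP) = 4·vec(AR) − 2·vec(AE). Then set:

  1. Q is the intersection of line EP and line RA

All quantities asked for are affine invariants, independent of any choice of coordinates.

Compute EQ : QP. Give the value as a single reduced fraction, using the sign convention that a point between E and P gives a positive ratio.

Assign A = (0, 0), R = (1, 0), E = (0, 1), P = (4, -2) — the answer is frame-independent, so this choice is without loss of generality.
1. Q is the intersection of line EP and line RA ⇒ Q = (4/3, 0)
Q = E + t·(P−E) with t = 1/3, so EQ:QP = t:(1−t) = 1/3:2/3

EQ:QP = 1/2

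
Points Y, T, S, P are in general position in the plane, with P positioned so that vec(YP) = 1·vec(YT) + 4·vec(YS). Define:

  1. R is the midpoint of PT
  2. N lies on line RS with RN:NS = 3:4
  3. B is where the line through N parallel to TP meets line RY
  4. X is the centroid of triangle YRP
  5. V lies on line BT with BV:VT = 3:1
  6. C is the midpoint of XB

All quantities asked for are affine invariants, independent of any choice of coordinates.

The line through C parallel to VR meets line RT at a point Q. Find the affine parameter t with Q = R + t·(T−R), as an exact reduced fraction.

Choose coordinates Y = (0, 0), T = (1, 0), S = (0, 1), P = (1, 4).
1. R is the midpoint of PT ⇒ R = (1, 2)
2. N lies on line RS with RN:NS = 3:4 ⇒ N = (4/7, 11/7)
3. B is where the line through N parallel to TP meets line RY ⇒ B = (4/7, 8/7)
4. X is the centroid of triangle YRP ⇒ X = (2/3, 2)
5. V lies on line BT with BV:VT = 3:1 ⇒ V = (25/28, 2/7)
6. C is the midpoint of XB ⇒ C = (13/21, 11/7)
through C parallel to VR: direction (3/28, 12/7); meets RT at Q = (1, 23/3)
Q = R + t·(T−R) with t = -17/6

t = -17/6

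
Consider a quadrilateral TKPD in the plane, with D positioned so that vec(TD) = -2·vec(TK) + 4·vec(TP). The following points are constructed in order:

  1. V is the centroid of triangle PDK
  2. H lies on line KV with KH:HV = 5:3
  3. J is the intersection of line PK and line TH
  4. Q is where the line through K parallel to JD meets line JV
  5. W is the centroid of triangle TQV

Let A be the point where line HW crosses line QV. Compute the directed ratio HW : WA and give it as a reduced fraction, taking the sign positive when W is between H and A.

Work in coordinates with T = (0, 0), K = (1, 0), P = (0, 1), D = (-2, 4).
1. V is the centroid of triangle PDK ⇒ V = (-1/3, 5/3)
2. H lies on line KV with KH:HV = 5:3 ⇒ H = (1/6, 25/24)
3. J is the intersection of line PK and line TH ⇒ J = (4/29, 25/29)
4. Q is where the line through K parallel to JD meets line JV ⇒ Q = (-941/609, 325/87)
5. W is the centroid of triangle TQV ⇒ W = (-1144/1827, 470/261)
line HW meets QV at A = (-3284/23751, 4525/3393)
W = H + t·(A−H) with t = 13/5, so HW:WA = 13/5:-8/5

HW:WA = -13/8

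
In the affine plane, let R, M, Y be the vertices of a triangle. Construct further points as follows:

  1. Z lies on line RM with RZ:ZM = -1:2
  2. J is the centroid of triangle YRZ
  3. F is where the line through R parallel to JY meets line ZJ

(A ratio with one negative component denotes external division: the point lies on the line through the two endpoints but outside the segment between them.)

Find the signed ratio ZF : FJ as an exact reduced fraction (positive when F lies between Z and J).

Choose coordinates R = (0, 0), M = (1, 0), Y = (0, 1).
1. Z lies on line RM with RZ:ZM = -1:2 ⇒ Z = (-1, 0)
2. J is the centroid of triangle YRZ ⇒ J = (-1/3, 1/3)
3. F is where the line through R parallel to JY meets line ZJ ⇒ F = (1/3, 2/3)
F = Z + t·(J−Z) with t = 2, so ZF:FJ = t:(1−t) = 2:-1

ZF:FJ = -2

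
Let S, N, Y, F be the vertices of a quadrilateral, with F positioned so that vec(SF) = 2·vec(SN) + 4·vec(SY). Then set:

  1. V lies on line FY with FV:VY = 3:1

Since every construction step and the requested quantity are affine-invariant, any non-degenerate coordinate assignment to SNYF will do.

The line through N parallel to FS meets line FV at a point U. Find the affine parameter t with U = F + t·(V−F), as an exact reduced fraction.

t = -8/3

Set S = (0, 0), N = (1, 0), Y = (0, 1), F = (2, 4); any affine frame gives the same invariant.
1. V lies on line FY with FV:VY = 3:1 ⇒ V = (1/2, 7/4)
through N parallel to FS: direction (-2, -4); meets FV at U = (6, 10)
U = F + t·(V−F) with t = -8/3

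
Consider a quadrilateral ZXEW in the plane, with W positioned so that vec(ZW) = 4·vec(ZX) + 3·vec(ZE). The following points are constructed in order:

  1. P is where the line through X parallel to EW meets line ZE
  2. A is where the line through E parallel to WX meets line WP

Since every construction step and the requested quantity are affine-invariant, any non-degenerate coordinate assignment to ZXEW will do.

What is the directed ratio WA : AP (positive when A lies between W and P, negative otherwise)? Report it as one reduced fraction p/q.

Work in coordinates with Z = (0, 0), X = (1, 0), E = (0, 1), W = (4, 3).
1. P is where the line through X parallel to EW meets line ZE ⇒ P = (0, -1/2)
2. A is where the line through E parallel to WX meets line WP ⇒ A = (-12, -11)
A = W + t·(P−W) with t = 4, so WA:AP = t:(1−t) = 4:-3

WA:AP = -4/3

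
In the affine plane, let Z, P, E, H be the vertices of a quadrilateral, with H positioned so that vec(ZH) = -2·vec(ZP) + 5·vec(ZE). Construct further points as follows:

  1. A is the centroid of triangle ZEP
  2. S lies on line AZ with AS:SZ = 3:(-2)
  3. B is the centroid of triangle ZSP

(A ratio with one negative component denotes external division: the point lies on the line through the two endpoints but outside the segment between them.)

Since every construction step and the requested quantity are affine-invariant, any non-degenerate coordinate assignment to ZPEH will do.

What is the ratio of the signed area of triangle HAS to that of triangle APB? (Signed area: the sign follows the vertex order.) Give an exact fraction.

[HAS]:[APB] = 63/4

Assign Z = (0, 0), P = (1, 0), E = (0, 1), H = (-2, 5) — the answer is frame-independent, so this choice is without loss of generality.
1. A is the centroid of triangle ZEP ⇒ A = (1/3, 1/3)
2. S lies on line AZ with AS:SZ = 3:(-2) ⇒ S = (-2/3, -2/3)
3. B is the centroid of triangle ZSP ⇒ B = (1/9, -2/9)
2·[HAS] = -7, 2·[APB] = -4/9
[HAS]:[APB] = -7:-4/9 = 63/4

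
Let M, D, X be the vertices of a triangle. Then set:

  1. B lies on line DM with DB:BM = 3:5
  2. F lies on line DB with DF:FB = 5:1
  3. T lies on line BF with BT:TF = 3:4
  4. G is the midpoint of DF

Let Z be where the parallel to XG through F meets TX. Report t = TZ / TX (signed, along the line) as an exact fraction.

t = 8/43

Choose coordinates M = (0, 0), D = (1, 0), X = (0, 1).
1. B lies on line DM with DB:BM = 3:5 ⇒ B = (5/8, 0)
2. F lies on line DB with DF:FB = 5:1 ⇒ F = (11/16, 0)
3. T lies on line BF with BT:TF = 3:4 ⇒ T = (73/112, 0)
4. G is the midpoint of DF ⇒ G = (27/32, 0)
through F parallel to XG: direction (27/32, -1); meets TX at Z = (365/688, 8/43)
Z = T + t·(X−T) with t = 8/43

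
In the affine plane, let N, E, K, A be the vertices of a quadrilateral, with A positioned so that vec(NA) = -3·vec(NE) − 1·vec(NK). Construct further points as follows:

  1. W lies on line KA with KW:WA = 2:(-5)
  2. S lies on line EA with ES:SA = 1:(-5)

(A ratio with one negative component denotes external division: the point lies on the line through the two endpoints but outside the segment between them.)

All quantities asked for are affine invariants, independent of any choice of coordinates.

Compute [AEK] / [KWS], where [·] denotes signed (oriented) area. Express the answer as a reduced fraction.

Set N = (0, 0), E = (1, 0), K = (0, 1), A = (-3, -1); any affine frame gives the same invariant.
1. W lies on line KA with KW:WA = 2:(-5) ⇒ W = (2, 7/3)
2. S lies on line EA with ES:SA = 1:(-5) ⇒ S = (2, 1/4)
2·[AEK] = 5, 2·[KWS] = -25/6
[AEK]:[KWS] = 5:-25/6 = -6/5

[AEK]:[KWS] = -6/5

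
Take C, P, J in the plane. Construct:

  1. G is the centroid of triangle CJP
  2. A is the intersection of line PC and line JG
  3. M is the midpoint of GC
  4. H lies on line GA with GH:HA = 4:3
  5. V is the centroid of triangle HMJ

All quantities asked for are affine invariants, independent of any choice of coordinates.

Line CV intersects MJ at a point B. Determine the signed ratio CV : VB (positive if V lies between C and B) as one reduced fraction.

Work in coordinates with C = (0, 0), P = (1, 0), J = (0, 1).
1. G is the centroid of triangle CJP ⇒ G = (1/3, 1/3)
2. A is the intersection of line PC and line JG ⇒ A = (1/2, 0)
3. M is the midpoint of GC ⇒ M = (1/6, 1/6)
4. H lies on line GA with GH:HA = 4:3 ⇒ H = (3/7, 1/7)
5. V is the centroid of triangle HMJ ⇒ V = (25/126, 55/126)
line CV meets MJ at B = (5/36, 11/36)
V = C + t·(B−C) with t = 10/7, so CV:VB = 10/7:-3/7

CV:VB = -10/3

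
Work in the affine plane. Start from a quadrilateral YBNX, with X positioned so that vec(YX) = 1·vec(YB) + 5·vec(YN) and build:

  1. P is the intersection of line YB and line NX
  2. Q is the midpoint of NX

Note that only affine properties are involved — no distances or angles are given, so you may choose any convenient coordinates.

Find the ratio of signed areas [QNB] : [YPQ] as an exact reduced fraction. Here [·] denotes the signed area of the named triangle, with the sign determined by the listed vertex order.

[QNB]:[YPQ] = -10/3

Choose coordinates Y = (0, 0), B = (1, 0), N = (0, 1), X = (1, 5).
1. P is the intersection of line YB and line NX ⇒ P = (-1/4, 0)
2. Q is the midpoint of NX ⇒ Q = (1/2, 3)
2·[QNB] = 5/2, 2·[YPQ] = -3/4
[QNB]:[YPQ] = 5/2:-3/4 = -10/3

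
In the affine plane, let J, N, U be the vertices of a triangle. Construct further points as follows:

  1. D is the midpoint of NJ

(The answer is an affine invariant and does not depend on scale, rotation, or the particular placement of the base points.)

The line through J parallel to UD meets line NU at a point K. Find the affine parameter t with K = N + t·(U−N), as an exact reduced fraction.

Work in coordinates with J = (0, 0), N = (1, 0), U = (0, 1).
1. D is the midpoint of NJ ⇒ D = (1/2, 0)
through J parallel to UD: direction (1/2, -1); meets NU at K = (-1, 2)
K = N + t·(U−N) with t = 2

t = 2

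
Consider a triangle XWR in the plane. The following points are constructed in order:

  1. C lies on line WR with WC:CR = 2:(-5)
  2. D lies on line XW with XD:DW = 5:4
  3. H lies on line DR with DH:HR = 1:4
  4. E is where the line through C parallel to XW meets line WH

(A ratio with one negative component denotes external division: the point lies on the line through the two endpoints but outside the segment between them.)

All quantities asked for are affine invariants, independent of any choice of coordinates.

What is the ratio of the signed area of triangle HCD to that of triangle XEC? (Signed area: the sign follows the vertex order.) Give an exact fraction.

Assign X = (0, 0), W = (1, 0), R = (0, 1) — the answer is frame-independent, so this choice is without loss of generality.
1. C lies on line WR with WC:CR = 2:(-5) ⇒ C = (5/3, -2/3)
2. D lies on line XW with XD:DW = 5:4 ⇒ D = (5/9, 0)
3. H lies on line DR with DH:HR = 1:4 ⇒ H = (4/9, 1/5)
4. E is where the line through C parallel to XW meets line WH ⇒ E = (77/27, -2/3)
2·[HCD] = -4/27, 2·[XEC] = -64/81
[HCD]:[XEC] = -4/27:-64/81 = 3/16

[HCD]:[XEC] = 3/16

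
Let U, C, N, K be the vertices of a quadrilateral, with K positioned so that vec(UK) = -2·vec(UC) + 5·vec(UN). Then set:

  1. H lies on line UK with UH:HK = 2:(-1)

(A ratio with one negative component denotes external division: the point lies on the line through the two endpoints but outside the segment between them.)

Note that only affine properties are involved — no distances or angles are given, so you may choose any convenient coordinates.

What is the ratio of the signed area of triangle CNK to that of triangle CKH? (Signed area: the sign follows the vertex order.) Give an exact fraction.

Set U = (0, 0), C = (1, 0), N = (0, 1), K = (-2, 5); any affine frame gives the same invariant.
1. H lies on line UK with UH:HK = 2:(-1) ⇒ H = (-4, 10)
2·[CNK] = -2, 2·[CKH] = -5
[CNK]:[CKH] = -2:-5 = 2/5

[CNK]:[CKH] = 2/5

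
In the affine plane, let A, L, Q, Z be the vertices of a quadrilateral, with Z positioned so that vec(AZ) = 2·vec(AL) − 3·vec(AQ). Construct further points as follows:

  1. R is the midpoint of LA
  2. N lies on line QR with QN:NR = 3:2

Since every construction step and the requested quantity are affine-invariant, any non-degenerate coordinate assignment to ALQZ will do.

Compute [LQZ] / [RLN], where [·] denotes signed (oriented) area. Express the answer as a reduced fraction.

Work in coordinates with A = (0, 0), L = (1, 0), Q = (0, 1), Z = (2, -3).
1. R is the midpoint of LA ⇒ R = (1/2, 0)
2. N lies on line QR with QN:NR = 3:2 ⇒ N = (3/10, 2/5)
2·[LQZ] = 2, 2·[RLN] = 1/5
[LQZ]:[RLN] = 2:1/5 = 10

[LQZ]:[RLN] = 10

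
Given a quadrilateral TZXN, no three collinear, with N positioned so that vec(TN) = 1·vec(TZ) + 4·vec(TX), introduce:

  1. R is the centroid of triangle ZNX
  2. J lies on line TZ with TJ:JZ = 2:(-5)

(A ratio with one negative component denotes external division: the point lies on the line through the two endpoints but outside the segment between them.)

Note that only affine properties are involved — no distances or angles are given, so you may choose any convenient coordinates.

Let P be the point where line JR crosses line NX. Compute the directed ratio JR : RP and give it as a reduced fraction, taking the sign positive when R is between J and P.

JR:RP = -7/4

Set T = (0, 0), Z = (1, 0), X = (0, 1), N = (1, 4); any affine frame gives the same invariant.
1. R is the centroid of triangle ZNX ⇒ R = (2/3, 5/3)
2. J lies on line TZ with TJ:JZ = 2:(-5) ⇒ J = (-2/3, 0)
line JR meets NX at P = (-2/21, 5/7)
R = J + t·(P−J) with t = 7/3, so JR:RP = 7/3:-4/3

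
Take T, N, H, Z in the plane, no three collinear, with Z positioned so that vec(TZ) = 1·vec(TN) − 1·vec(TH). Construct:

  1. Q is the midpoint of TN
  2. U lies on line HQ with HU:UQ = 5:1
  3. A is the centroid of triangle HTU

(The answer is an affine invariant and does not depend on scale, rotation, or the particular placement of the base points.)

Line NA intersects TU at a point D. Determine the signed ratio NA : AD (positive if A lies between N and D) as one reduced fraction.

Choose coordinates T = (0, 0), N = (1, 0), H = (0, 1), Z = (1, -1).
1. Q is the midpoint of TN ⇒ Q = (1/2, 0)
2. U lies on line HQ with HU:UQ = 5:1 ⇒ U = (5/12, 1/6)
3. A is the centroid of triangle HTU ⇒ A = (5/36, 7/18)
line NA meets TU at D = (35/66, 7/33)
A = N + t·(D−N) with t = 11/6, so NA:AD = 11/6:-5/6

NA:AD = -11/5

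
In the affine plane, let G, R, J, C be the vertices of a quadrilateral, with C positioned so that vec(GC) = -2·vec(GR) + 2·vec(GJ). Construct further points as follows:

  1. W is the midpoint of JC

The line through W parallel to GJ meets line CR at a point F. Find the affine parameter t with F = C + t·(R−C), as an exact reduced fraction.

Choose coordinates G = (0, 0), R = (1, 0), J = (0, 1), C = (-2, 2).
1. W is the midpoint of JC ⇒ W = (-1, 3/2)
through W parallel to GJ: direction (0, 1); meets CR at F = (-1, 4/3)
F = C + t·(R−C) with t = 1/3

t = 1/3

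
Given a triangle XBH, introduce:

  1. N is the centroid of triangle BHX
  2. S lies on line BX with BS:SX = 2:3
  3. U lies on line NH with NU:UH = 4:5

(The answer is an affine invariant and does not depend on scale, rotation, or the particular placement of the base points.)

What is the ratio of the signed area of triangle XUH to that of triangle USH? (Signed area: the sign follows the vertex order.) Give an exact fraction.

[XUH]:[USH] = 5

Work in coordinates with X = (0, 0), B = (1, 0), H = (0, 1).
1. N is the centroid of triangle BHX ⇒ N = (1/3, 1/3)
2. S lies on line BX with BS:SX = 2:3 ⇒ S = (3/5, 0)
3. U lies on line NH with NU:UH = 4:5 ⇒ U = (5/27, 17/27)
2·[XUH] = 5/27, 2·[USH] = 1/27
[XUH]:[USH] = 5/27:1/27 = 5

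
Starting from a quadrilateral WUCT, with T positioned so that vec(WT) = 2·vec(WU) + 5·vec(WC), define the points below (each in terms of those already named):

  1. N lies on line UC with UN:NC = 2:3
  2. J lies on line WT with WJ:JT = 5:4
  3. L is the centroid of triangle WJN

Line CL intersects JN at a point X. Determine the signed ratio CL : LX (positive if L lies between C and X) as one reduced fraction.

Set W = (0, 0), U = (1, 0), C = (0, 1), T = (2, 5); any affine frame gives the same invariant.
1. N lies on line UC with UN:NC = 2:3 ⇒ N = (3/5, 2/5)
2. J lies on line WT with WJ:JT = 5:4 ⇒ J = (10/9, 25/9)
3. L is the centroid of triangle WJN ⇒ L = (77/135, 143/135)
line CL meets JN at X = (2002/2685, 2893/2685)
L = C + t·(X−C) with t = 179/234, so CL:LX = 179/234:55/234

CL:LX = 179/55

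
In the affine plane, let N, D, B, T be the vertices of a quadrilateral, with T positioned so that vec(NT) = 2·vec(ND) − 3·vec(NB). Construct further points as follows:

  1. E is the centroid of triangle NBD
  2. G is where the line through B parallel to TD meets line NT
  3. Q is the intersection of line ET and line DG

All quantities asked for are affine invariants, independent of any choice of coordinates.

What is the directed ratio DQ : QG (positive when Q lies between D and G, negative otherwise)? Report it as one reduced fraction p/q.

Assign N = (0, 0), D = (1, 0), B = (0, 1), T = (2, -3) — the answer is frame-independent, so this choice is without loss of generality.
1. E is the centroid of triangle NBD ⇒ E = (1/3, 1/3)
2. G is where the line through B parallel to TD meets line NT ⇒ G = (2/3, -1)
3. Q is the intersection of line ET and line DG ⇒ Q = (4/5, -3/5)
Q = D + t·(G−D) with t = 3/5, so DQ:QG = t:(1−t) = 3/5:2/5

DQ:QG = 3/2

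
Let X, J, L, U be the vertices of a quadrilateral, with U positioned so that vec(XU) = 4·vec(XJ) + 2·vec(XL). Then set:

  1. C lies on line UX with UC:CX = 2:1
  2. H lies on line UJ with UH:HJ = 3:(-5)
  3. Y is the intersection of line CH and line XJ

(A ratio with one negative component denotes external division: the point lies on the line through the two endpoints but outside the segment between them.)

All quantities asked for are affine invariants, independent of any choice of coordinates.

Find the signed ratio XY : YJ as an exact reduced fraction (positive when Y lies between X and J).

XY:YJ = 3/10

Work in coordinates with X = (0, 0), J = (1, 0), L = (0, 1), U = (4, 2).
1. C lies on line UX with UC:CX = 2:1 ⇒ C = (4/3, 2/3)
2. H lies on line UJ with UH:HJ = 3:(-5) ⇒ H = (17/2, 5)
3. Y is the intersection of line CH and line XJ ⇒ Y = (3/13, 0)
Y = X + t·(J−X) with t = 3/13, so XY:YJ = t:(1−t) = 3/13:10/13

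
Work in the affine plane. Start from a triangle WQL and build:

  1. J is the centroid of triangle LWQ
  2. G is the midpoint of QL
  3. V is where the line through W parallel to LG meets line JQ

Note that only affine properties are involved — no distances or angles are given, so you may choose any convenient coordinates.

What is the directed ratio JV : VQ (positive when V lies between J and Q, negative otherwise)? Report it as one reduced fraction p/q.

Assign W = (0, 0), Q = (1, 0), L = (0, 1) — the answer is frame-independent, so this choice is without loss of generality.
1. J is the centroid of triangle LWQ ⇒ J = (1/3, 1/3)
2. G is the midpoint of QL ⇒ G = (1/2, 1/2)
3. V is where the line through W parallel to LG meets line JQ ⇒ V = (-1, 1)
V = J + t·(Q−J) with t = -2, so JV:VQ = t:(1−t) = -2:3

JV:VQ = -2/3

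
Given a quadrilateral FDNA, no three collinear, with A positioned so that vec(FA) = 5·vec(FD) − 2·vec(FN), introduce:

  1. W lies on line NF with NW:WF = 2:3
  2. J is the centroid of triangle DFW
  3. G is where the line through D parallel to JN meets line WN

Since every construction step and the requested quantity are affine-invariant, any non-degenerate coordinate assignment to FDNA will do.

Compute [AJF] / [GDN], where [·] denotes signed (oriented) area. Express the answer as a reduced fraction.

[AJF]:[GDN] = -25/21

Assign F = (0, 0), D = (1, 0), N = (0, 1), A = (5, -2) — the answer is frame-independent, so this choice is without loss of generality.
1. W lies on line NF with NW:WF = 2:3 ⇒ W = (0, 3/5)
2. J is the centroid of triangle DFW ⇒ J = (1/3, 1/5)
3. G is where the line through D parallel to JN meets line WN ⇒ G = (0, 12/5)
2·[AJF] = 5/3, 2·[GDN] = -7/5
[AJF]:[GDN] = 5/3:-7/5 = -25/21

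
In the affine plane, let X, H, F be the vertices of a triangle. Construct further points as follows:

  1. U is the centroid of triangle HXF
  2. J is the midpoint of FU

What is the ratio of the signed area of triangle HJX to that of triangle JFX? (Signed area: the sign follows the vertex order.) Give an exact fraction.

Assign X = (0, 0), H = (1, 0), F = (0, 1) — the answer is frame-independent, so this choice is without loss of generality.
1. U is the centroid of triangle HXF ⇒ U = (1/3, 1/3)
2. J is the midpoint of FU ⇒ J = (1/6, 2/3)
2·[HJX] = 2/3, 2·[JFX] = 1/6
[HJX]:[JFX] = 2/3:1/6 = 4

[HJX]:[JFX] = 4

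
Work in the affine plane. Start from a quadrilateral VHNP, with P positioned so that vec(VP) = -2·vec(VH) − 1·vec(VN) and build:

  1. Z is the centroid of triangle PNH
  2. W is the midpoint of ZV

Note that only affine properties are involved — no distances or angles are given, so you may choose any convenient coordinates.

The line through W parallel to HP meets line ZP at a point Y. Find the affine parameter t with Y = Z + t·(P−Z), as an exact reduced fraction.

t = 1/8

Assign V = (0, 0), H = (1, 0), N = (0, 1), P = (-2, -1) — the answer is frame-independent, so this choice is without loss of generality.
1. Z is the centroid of triangle PNH ⇒ Z = (-1/3, 0)
2. W is the midpoint of ZV ⇒ W = (-1/6, 0)
through W parallel to HP: direction (-3, -1); meets ZP at Y = (-13/24, -1/8)
Y = Z + t·(P−Z) with t = 1/8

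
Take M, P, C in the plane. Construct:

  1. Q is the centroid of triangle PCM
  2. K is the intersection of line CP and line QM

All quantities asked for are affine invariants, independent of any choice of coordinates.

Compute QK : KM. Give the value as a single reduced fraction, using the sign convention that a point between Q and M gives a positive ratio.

QK:KM = -1/3

Set M = (0, 0), P = (1, 0), C = (0, 1); any affine frame gives the same invariant.
1. Q is the centroid of triangle PCM ⇒ Q = (1/3, 1/3)
2. K is the intersection of line CP and line QM ⇒ K = (1/2, 1/2)
K = Q + t·(M−Q) with t = -1/2, so QK:KM = t:(1−t) = -1/2:3/2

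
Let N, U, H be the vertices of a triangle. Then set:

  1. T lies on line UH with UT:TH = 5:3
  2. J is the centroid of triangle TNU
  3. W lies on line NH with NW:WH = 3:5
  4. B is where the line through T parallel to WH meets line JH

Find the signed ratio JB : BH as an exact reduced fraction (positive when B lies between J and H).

JB:BH = 2/9

Set N = (0, 0), U = (1, 0), H = (0, 1); any affine frame gives the same invariant.
1. T lies on line UH with UT:TH = 5:3 ⇒ T = (3/8, 5/8)
2. J is the centroid of triangle TNU ⇒ J = (11/24, 5/24)
3. W lies on line NH with NW:WH = 3:5 ⇒ W = (0, 3/8)
4. B is where the line through T parallel to WH meets line JH ⇒ B = (3/8, 31/88)
B = J + t·(H−J) with t = 2/11, so JB:BH = t:(1−t) = 2/11:9/11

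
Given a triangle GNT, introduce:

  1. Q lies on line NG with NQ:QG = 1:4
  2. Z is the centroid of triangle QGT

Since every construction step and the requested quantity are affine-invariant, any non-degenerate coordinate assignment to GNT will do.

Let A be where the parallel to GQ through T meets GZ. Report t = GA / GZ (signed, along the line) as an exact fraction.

t = 3

Set G = (0, 0), N = (1, 0), T = (0, 1); any affine frame gives the same invariant.
1. Q lies on line NG with NQ:QG = 1:4 ⇒ Q = (4/5, 0)
2. Z is the centroid of triangle QGT ⇒ Z = (4/15, 1/3)
through T parallel to GQ: direction (4/5, 0); meets GZ at A = (4/5, 1)
A = G + t·(Z−G) with t = 3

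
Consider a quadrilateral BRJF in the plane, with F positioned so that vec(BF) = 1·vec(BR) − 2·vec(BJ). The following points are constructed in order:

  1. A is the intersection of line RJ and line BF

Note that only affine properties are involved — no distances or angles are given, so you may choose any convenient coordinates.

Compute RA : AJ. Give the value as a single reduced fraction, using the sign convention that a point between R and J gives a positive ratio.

Work in coordinates with B = (0, 0), R = (1, 0), J = (0, 1), F = (1, -2).
1. A is the intersection of line RJ and line BF ⇒ A = (-1, 2)
A = R + t·(J−R) with t = 2, so RA:AJ = t:(1−t) = 2:-1

RA:AJ = -2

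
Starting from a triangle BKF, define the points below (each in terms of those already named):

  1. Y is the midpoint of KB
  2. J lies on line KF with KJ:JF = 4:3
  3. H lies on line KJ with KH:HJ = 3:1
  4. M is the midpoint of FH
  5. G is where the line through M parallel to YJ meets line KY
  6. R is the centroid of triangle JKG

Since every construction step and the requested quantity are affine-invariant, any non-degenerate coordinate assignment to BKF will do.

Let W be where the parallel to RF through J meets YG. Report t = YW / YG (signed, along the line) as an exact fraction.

t = -48/17

Work in coordinates with B = (0, 0), K = (1, 0), F = (0, 1).
1. Y is the midpoint of KB ⇒ Y = (1/2, 0)
2. J lies on line KF with KJ:JF = 4:3 ⇒ J = (3/7, 4/7)
3. H lies on line KJ with KH:HJ = 3:1 ⇒ H = (4/7, 3/7)
4. M is the midpoint of FH ⇒ M = (2/7, 5/7)
5. G is where the line through M parallel to YJ meets line KY ⇒ G = (3/8, 0)
6. R is the centroid of triangle JKG ⇒ R = (101/168, 4/21)
through J parallel to RF: direction (-101/168, 17/21); meets YG at W = (29/34, 0)
W = Y + t·(G−Y) with t = -48/17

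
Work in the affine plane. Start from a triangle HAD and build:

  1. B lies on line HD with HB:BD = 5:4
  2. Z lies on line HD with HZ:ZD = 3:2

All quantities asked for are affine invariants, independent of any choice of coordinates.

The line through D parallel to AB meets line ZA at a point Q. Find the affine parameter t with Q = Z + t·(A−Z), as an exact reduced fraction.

t = -9

Set H = (0, 0), A = (1, 0), D = (0, 1); any affine frame gives the same invariant.
1. B lies on line HD with HB:BD = 5:4 ⇒ B = (0, 5/9)
2. Z lies on line HD with HZ:ZD = 3:2 ⇒ Z = (0, 3/5)
through D parallel to AB: direction (-1, 5/9); meets ZA at Q = (-9, 6)
Q = Z + t·(A−Z) with t = -9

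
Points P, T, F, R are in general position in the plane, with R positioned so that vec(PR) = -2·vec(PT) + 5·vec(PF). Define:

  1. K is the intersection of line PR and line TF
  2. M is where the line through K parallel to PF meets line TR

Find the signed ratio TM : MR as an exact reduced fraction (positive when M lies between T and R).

TM:MR = 5/4

Work in coordinates with P = (0, 0), T = (1, 0), F = (0, 1), R = (-2, 5).
1. K is the intersection of line PR and line TF ⇒ K = (-2/3, 5/3)
2. M is where the line through K parallel to PF meets line TR ⇒ M = (-2/3, 25/9)
M = T + t·(R−T) with t = 5/9, so TM:MR = t:(1−t) = 5/9:4/9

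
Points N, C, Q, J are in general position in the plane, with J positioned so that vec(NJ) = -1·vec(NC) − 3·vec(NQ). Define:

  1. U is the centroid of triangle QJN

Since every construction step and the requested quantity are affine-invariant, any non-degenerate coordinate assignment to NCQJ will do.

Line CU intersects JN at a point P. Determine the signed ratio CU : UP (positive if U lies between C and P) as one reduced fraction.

Set N = (0, 0), C = (1, 0), Q = (0, 1), J = (-1, -3); any affine frame gives the same invariant.
1. U is the centroid of triangle QJN ⇒ U = (-1/3, -2/3)
line CU meets JN at P = (-1/5, -3/5)
U = C + t·(P−C) with t = 10/9, so CU:UP = 10/9:-1/9

CU:UP = -10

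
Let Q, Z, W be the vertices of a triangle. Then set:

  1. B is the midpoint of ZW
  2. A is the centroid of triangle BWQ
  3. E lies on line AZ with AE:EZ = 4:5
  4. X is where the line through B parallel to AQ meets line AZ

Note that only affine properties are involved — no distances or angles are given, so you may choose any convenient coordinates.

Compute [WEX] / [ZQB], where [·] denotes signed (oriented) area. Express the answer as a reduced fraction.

Assign Q = (0, 0), Z = (1, 0), W = (0, 1) — the answer is frame-independent, so this choice is without loss of generality.
1. B is the midpoint of ZW ⇒ B = (1/2, 1/2)
2. A is the centroid of triangle BWQ ⇒ A = (1/6, 1/2)
3. E lies on line AZ with AE:EZ = 4:5 ⇒ E = (29/54, 5/18)
4. X is where the line through B parallel to AQ meets line AZ ⇒ X = (4/9, 1/3)
2·[WEX] = -1/27, 2·[ZQB] = -1/2
[WEX]:[ZQB] = -1/27:-1/2 = 2/27

[WEX]:[ZQB] = 2/27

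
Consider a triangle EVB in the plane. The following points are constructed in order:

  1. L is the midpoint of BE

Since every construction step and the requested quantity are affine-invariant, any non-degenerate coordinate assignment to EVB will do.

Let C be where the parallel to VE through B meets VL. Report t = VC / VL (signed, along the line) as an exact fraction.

t = 2

Choose coordinates E = (0, 0), V = (1, 0), B = (0, 1).
1. L is the midpoint of BE ⇒ L = (0, 1/2)
through B parallel to VE: direction (-1, 0); meets VL at C = (-1, 1)
C = V + t·(L−V) with t = 2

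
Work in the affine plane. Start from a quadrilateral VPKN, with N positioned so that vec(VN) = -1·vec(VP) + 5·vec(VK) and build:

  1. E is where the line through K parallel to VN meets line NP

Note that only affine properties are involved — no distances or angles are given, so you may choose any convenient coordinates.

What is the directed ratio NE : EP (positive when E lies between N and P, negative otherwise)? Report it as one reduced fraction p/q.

NE:EP = 1/4

Set V = (0, 0), P = (1, 0), K = (0, 1), N = (-1, 5); any affine frame gives the same invariant.
1. E is where the line through K parallel to VN meets line NP ⇒ E = (-3/5, 4)
E = N + t·(P−N) with t = 1/5, so NE:EP = t:(1−t) = 1/5:4/5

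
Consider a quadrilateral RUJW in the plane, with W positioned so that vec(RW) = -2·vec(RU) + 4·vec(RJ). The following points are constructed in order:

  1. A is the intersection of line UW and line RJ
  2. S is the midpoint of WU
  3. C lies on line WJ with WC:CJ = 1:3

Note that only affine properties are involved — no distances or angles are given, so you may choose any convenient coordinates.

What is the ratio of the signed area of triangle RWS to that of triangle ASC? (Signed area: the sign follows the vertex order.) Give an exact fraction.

Choose coordinates R = (0, 0), U = (1, 0), J = (0, 1), W = (-2, 4).
1. A is the intersection of line UW and line RJ ⇒ A = (0, 4/3)
2. S is the midpoint of WU ⇒ S = (-1/2, 2)
3. C lies on line WJ with WC:CJ = 1:3 ⇒ C = (-3/2, 13/4)
2·[RWS] = -2, 2·[ASC] = 1/24
[RWS]:[ASC] = -2:1/24 = -48

[RWS]:[ASC] = -48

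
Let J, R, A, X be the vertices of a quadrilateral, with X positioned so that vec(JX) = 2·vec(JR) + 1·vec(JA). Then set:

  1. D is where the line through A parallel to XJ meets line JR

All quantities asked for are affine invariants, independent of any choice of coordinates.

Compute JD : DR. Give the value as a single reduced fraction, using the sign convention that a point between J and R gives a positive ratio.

JD:DR = -2/3

Choose coordinates J = (0, 0), R = (1, 0), A = (0, 1), X = (2, 1).
1. D is where the line through A parallel to XJ meets line JR ⇒ D = (-2, 0)
D = J + t·(R−J) with t = -2, so JD:DR = t:(1−t) = -2:3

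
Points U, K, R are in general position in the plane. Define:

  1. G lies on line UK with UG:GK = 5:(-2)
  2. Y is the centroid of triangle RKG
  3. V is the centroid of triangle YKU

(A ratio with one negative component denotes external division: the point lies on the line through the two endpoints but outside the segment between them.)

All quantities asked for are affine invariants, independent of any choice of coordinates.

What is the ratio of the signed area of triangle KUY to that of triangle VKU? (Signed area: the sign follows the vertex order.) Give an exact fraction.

Assign U = (0, 0), K = (1, 0), R = (0, 1) — the answer is frame-independent, so this choice is without loss of generality.
1. G lies on line UK with UG:GK = 5:(-2) ⇒ G = (5/3, 0)
2. Y is the centroid of triangle RKG ⇒ Y = (8/9, 1/3)
3. V is the centroid of triangle YKU ⇒ V = (17/27, 1/9)
2·[KUY] = -1/3, 2·[VKU] = -1/9
[KUY]:[VKU] = -1/3:-1/9 = 3

[KUY]:[VKU] = 3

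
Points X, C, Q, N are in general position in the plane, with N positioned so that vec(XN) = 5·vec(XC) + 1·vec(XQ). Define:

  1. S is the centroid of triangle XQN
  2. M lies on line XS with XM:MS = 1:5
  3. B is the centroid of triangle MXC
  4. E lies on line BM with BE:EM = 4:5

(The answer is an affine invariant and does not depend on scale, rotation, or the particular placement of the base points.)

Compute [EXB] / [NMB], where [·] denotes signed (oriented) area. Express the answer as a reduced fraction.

Choose coordinates X = (0, 0), C = (1, 0), Q = (0, 1), N = (5, 1).
1. S is the centroid of triangle XQN ⇒ S = (5/3, 2/3)
2. M lies on line XS with XM:MS = 1:5 ⇒ M = (5/18, 1/9)
3. B is the centroid of triangle MXC ⇒ B = (23/54, 1/27)
4. E lies on line BM with BE:EM = 4:5 ⇒ E = (175/486, 17/243)
2·[EXB] = 4/243, 2·[NMB] = 13/27
[EXB]:[NMB] = 4/243:13/27 = 4/117

[EXB]:[NMB] = 4/117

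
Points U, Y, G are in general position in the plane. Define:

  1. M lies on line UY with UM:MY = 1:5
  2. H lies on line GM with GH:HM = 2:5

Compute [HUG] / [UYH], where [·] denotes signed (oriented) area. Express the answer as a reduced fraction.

[HUG]:[UYH] = -1/15

Set U = (0, 0), Y = (1, 0), G = (0, 1); any affine frame gives the same invariant.
1. M lies on line UY with UM:MY = 1:5 ⇒ M = (1/6, 0)
2. H lies on line GM with GH:HM = 2:5 ⇒ H = (1/21, 5/7)
2·[HUG] = -1/21, 2·[UYH] = 5/7
[HUG]:[UYH] = -1/21:5/7 = -1/15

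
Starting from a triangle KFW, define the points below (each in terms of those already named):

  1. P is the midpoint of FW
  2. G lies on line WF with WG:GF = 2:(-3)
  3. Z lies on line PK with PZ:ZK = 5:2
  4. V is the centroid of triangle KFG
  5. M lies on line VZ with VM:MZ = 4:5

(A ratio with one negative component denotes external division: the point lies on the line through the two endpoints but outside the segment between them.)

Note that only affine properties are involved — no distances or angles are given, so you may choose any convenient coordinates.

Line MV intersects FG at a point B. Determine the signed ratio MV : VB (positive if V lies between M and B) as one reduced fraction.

MV:VB = 32/63

Assign K = (0, 0), F = (1, 0), W = (0, 1) — the answer is frame-independent, so this choice is without loss of generality.
1. P is the midpoint of FW ⇒ P = (1/2, 1/2)
2. G lies on line WF with WG:GF = 2:(-3) ⇒ G = (-2, 3)
3. Z lies on line PK with PZ:ZK = 5:2 ⇒ Z = (1/7, 1/7)
4. V is the centroid of triangle KFG ⇒ V = (-1/3, 1)
5. M lies on line VZ with VM:MZ = 4:5 ⇒ M = (-23/189, 13/21)
line MV meets FG at B = (-3/4, 7/4)
V = M + t·(B−M) with t = 32/95, so MV:VB = 32/95:63/95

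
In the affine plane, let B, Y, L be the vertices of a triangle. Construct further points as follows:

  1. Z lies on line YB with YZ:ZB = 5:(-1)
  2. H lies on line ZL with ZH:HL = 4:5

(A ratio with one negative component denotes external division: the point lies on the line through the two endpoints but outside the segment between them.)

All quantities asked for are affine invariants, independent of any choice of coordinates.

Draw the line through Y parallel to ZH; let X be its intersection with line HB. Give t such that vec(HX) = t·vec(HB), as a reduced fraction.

Assign B = (0, 0), Y = (1, 0), L = (0, 1) — the answer is frame-independent, so this choice is without loss of generality.
1. Z lies on line YB with YZ:ZB = 5:(-1) ⇒ Z = (-1/4, 0)
2. H lies on line ZL with ZH:HL = 4:5 ⇒ H = (-5/36, 4/9)
through Y parallel to ZH: direction (1/9, 4/9); meets HB at X = (5/9, -16/9)
X = H + t·(B−H) with t = 5

t = 5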